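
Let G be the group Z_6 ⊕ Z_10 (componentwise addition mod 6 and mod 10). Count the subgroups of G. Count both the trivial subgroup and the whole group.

|G| = 60, so by Lagrange every subgroup order divides 60. Divisors: 1, 2, 3, 4, 5, 6, 10, 12, 15, 20, 30, 60.
Subgroups by order — order 1: 1; order 2: 3; order 3: 1; order 4: 1; order 5: 1; order 6: 3; order 10: 3; order 12: 1; order 15: 1; order 20: 1; order 30: 3; order 60: 1.
Total: 1 + 3 + 1 + 1 + 1 + 3 + 3 + 1 + 1 + 1 + 3 + 1 = 20.

20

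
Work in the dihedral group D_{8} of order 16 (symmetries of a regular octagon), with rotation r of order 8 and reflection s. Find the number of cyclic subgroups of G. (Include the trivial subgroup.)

Group the elements of G by the cyclic subgroup they generate; each cyclic subgroup of order d accounts for φ(d) elements.
Cyclic subgroups by order — order 1: 1; order 2: 9; order 4: 1; order 8: 1.
Total: 12.

12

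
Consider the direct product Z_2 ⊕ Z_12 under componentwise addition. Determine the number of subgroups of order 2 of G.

|G| = 24 and 2 | 24, so subgroups of order 2 are possible by Lagrange.
The subgroups of order 2 are: {(0,0), (0,6)}; {(0,0), (1,0)}; {(0,0), (1,6)}.
So G has 3 subgroups of order 2.

3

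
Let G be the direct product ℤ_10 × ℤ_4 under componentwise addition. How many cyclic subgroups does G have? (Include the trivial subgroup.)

A cyclic subgroup of order d is generated by each of its φ(d) elements of order d, so the cyclic subgroups of order d number (#elements of order d)/φ(d).
Cyclic subgroups by order — order 1: 1; order 2: 3; order 4: 2; order 5: 1; order 10: 3; order 20: 2.
Total: 12.

12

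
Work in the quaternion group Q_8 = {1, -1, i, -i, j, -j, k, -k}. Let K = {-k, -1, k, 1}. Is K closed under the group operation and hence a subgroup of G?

Yes

|K| = 4 divides |G| = 8, consistent with Lagrange.
K contains the identity, every element's inverse is in K, and K is closed under ·: it is a subgroup.
In fact K = ⟨-k⟩.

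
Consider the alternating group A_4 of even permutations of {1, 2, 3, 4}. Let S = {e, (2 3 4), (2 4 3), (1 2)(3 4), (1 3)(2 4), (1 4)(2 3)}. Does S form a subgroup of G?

Closure fails: (2 4 3) ∘ (1 2)(3 4) = (1 4 2) ∉ S. So S is not a subgroup.

No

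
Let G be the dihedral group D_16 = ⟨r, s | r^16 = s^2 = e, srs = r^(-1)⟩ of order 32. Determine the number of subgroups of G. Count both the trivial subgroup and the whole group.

36

|G| = 32, so by Lagrange every subgroup order divides 32. Divisors: 1, 2, 4, 8, 16, 32.
Subgroups by order — order 1: 1; order 2: 17; order 4: 9; order 8: 5; order 16: 3; order 32: 1.
Total: 1 + 17 + 9 + 5 + 3 + 1 = 36.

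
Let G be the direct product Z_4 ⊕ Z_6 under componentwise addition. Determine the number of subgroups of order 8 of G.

1

|G| = 24 and 8 | 24, so subgroups of order 8 are possible by Lagrange.
The subgroups of order 8 are: {(0,0), (0,3), (1,0), (1,3), (2,0), (2,3), (3,0), (3,3)}.
So G has 1 subgroup of order 8.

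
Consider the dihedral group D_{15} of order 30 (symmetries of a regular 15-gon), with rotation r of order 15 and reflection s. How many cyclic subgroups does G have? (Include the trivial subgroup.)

19

A cyclic subgroup of order d is generated by each of its φ(d) elements of order d, so the cyclic subgroups of order d number (#elements of order d)/φ(d).
Cyclic subgroups by order — order 1: 1; order 2: 15; order 3: 1; order 5: 1; order 15: 1.
Total: 19.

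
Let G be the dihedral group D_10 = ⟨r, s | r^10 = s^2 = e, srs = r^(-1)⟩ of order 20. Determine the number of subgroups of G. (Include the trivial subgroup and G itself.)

|G| = 20, so by Lagrange every subgroup order divides 20. Divisors: 1, 2, 4, 5, 10, 20.
Subgroups by order — order 1: 1; order 2: 11; order 4: 5; order 5: 1; order 10: 3; order 20: 1.
Total: 1 + 11 + 5 + 1 + 3 + 1 = 22.

22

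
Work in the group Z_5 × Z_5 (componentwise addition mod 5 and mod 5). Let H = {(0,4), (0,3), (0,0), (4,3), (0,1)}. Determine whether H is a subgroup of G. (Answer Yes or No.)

No

(4,3) ∈ H but its inverse (1,2) ∉ H, so H is not a subgroup.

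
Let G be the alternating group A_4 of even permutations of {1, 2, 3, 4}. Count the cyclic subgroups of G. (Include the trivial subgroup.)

8

Each element a generates a cyclic subgroup ⟨a⟩; distinct elements may generate the same one (a cyclic group of order d has φ(d) generators).
Cyclic subgroups by order — order 1: 1; order 2: 3; order 3: 4.
Total: 8.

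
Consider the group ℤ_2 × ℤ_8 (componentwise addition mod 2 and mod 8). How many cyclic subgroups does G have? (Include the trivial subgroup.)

Each element a generates a cyclic subgroup ⟨a⟩; distinct elements may generate the same one (a cyclic group of order d has φ(d) generators).
Cyclic subgroups by order — order 1: 1; order 2: 3; order 4: 2; order 8: 2.
Total: 8.

8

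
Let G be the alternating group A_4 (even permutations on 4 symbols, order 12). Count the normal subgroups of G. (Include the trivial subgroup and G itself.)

G has 10 subgroups. Checking conjugation-invariance by order — order 1: 1/1 normal; order 2: 0/3 normal; order 3: 0/4 normal; order 4: 1/1 normal; order 12: 1/1 normal.
Total normal subgroups: 3.

3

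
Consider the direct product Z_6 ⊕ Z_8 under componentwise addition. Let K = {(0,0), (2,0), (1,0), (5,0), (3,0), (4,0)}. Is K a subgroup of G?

Yes

|K| = 6 divides |G| = 48, consistent with Lagrange.
K contains the identity, every element's inverse is in K, and K is closed under +: it is a subgroup.
In fact K = ⟨(5,0)⟩.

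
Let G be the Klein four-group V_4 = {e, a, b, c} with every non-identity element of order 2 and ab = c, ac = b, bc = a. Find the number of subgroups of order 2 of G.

3

|G| = 4 and 2 | 4, so subgroups of order 2 are possible by Lagrange.
The subgroups of order 2 are: {e, a}; {e, b}; {e, c}.
So G has 3 subgroups of order 2.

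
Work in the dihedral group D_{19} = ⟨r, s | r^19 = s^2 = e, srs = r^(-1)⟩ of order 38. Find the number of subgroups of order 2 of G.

19

|G| = 38 and 2 | 38, so subgroups of order 2 are possible by Lagrange.
The subgroups of order 2 are: {e, r^10s}; {e, r^11s}; {e, r^12s}; {e, r^13s}; … (19 in all).
So G has 19 subgroups of order 2.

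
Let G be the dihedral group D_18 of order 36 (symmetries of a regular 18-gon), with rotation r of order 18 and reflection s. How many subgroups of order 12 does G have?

3

|G| = 36 and 12 | 36, so subgroups of order 12 are possible by Lagrange.
The subgroups of order 12 are: {e, r^3, r^6, r^9, r^12, r^15, rs, r^4s, r^7s, r^10s, r^13s, r^16s}; {e, r^3, r^6, r^9, r^12, r^15, r^2s, r^5s, r^8s, r^11s, r^14s, r^17s}; {e, r^3, r^6, r^9, r^12, r^15, s, r^3s, r^6s, r^9s, r^12s, r^15s}.
So G has 3 subgroups of order 12.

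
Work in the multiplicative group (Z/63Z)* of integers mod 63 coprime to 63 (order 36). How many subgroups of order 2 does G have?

3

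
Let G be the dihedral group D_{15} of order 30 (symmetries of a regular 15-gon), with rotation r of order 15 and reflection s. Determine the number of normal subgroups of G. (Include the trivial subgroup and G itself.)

G has 28 subgroups. Checking conjugation-invariance by order — order 1: 1/1 normal; order 2: 0/15 normal; order 3: 1/1 normal; order 5: 1/1 normal; order 6: 0/5 normal; order 10: 0/3 normal; order 15: 1/1 normal; order 30: 1/1 normal.
Total normal subgroups: 5.

5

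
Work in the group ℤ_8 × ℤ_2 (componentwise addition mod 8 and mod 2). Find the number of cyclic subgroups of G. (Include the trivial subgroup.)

Each element a generates a cyclic subgroup ⟨a⟩; distinct elements may generate the same one (a cyclic group of order d has φ(d) generators).
Cyclic subgroups by order — order 1: 1; order 2: 3; order 4: 2; order 8: 2.
Total: 8.

8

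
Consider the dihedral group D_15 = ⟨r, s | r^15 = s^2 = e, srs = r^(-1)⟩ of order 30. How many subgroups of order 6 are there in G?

5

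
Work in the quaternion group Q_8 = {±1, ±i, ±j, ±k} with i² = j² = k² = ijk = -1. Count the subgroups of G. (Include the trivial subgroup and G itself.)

|G| = 8, so by Lagrange every subgroup order divides 8. Divisors: 1, 2, 4, 8.
Subgroups by order — order 1: 1; order 2: 1; order 4: 3; order 8: 1.
Total: 1 + 1 + 3 + 1 = 6.

6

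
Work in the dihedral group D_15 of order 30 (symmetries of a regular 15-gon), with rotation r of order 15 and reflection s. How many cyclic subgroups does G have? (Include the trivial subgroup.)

19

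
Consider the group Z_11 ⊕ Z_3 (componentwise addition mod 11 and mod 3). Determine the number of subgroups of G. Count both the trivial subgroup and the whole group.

4

|G| = 33, so by Lagrange every subgroup order divides 33. Divisors: 1, 3, 11, 33.
Subgroups by order — order 1: 1; order 3: 1; order 11: 1; order 33: 1.
Total: 1 + 1 + 1 + 1 = 4.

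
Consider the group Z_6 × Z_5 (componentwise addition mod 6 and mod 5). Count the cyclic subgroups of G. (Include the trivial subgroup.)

8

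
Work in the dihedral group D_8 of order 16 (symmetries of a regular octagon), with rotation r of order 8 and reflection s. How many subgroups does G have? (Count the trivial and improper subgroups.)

|G| = 16, so by Lagrange every subgroup order divides 16. Divisors: 1, 2, 4, 8, 16.
Subgroups by order — order 1: 1; order 2: 9; order 4: 5; order 8: 3; order 16: 1.
Total: 1 + 9 + 5 + 3 + 1 = 19.

19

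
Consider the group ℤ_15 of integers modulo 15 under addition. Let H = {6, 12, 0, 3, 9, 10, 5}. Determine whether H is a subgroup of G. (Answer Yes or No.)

|H| = 7 does not divide |G| = 15, so by Lagrange H is not a subgroup.

No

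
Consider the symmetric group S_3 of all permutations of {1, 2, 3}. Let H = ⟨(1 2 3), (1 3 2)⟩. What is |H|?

3

|⟨(1 2 3)⟩| = 3 and |⟨(1 3 2)⟩| = 3, so |H| is a multiple of lcm(3, 3) = 3 and divides |G| = 6.
Closing under the operation: H = {e, (1 2 3), (1 3 2)}, so |H| = 3.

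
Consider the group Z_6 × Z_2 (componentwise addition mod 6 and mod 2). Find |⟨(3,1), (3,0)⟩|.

4

|⟨(3,1)⟩| = 2 and |⟨(3,0)⟩| = 2, so |H| is a multiple of lcm(2, 2) = 2 and divides |G| = 12.
Closing under the operation: H = {(0,0), (0,1), (3,0), (3,1)}, so |H| = 4.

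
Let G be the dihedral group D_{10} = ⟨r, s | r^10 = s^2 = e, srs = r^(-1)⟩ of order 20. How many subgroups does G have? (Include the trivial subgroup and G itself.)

22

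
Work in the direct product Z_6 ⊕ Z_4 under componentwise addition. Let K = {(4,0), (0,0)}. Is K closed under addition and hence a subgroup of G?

(4,0) ∈ K but its inverse (2,0) ∉ K, so K is not a subgroup.

No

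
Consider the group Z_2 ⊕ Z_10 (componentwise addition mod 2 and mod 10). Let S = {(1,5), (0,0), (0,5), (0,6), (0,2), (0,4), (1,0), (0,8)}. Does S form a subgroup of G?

No

|S| = 8 does not divide |G| = 20, so by Lagrange S is not a subgroup.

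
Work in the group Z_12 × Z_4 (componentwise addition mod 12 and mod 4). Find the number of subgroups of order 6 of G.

3

|G| = 48 and 6 | 48, so subgroups of order 6 are possible by Lagrange.
The subgroups of order 6 are: {(0,0), (0,2), (4,0), (4,2), (8,0), (8,2)}; {(0,0), (2,0), (4,0), (6,0), (8,0), (10,0)}; {(0,0), (2,2), (4,0), (6,2), (8,0), (10,2)}.
So G has 3 subgroups of order 6.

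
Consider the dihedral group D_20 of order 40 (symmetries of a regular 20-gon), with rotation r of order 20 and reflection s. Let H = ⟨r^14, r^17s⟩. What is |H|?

20

|⟨r^14⟩| = 10 and |⟨r^17s⟩| = 2, so |H| is a multiple of lcm(10, 2) = 10 and divides |G| = 40.
Closing under the operation: H = {e, r^2, r^4, r^6, r^8, r^10, r^12, r^14, r^16, r^18, rs, r^3s, r^5s, r^7s, r^9s, r^11s, r^13s, r^15s, r^17s, r^19s}, so |H| = 20.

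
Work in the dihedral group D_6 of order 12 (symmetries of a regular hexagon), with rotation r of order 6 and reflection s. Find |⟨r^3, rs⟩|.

|⟨r^3⟩| = 2 and |⟨rs⟩| = 2, so |H| is a multiple of lcm(2, 2) = 2 and divides |G| = 12.
Closing under the operation: H = {e, r^3, rs, r^4s}, so |H| = 4.

4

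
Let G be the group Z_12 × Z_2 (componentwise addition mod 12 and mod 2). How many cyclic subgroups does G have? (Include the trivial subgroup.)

12

Each element a generates a cyclic subgroup ⟨a⟩; distinct elements may generate the same one (a cyclic group of order d has φ(d) generators).
Cyclic subgroups by order — order 1: 1; order 2: 3; order 3: 1; order 4: 2; order 6: 3; order 12: 2.
Total: 12.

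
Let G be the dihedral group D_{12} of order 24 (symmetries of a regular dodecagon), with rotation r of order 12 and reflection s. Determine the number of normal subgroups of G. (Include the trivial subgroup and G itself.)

G has 34 subgroups. Checking conjugation-invariance by order — order 1: 1/1 normal; order 2: 1/13 normal; order 3: 1/1 normal; order 4: 1/7 normal; order 6: 1/5 normal; order 8: 0/3 normal; order 12: 3/3 normal; order 24: 1/1 normal.
Total normal subgroups: 9.

9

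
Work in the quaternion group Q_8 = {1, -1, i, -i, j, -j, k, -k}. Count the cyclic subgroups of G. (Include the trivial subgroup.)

Group the elements of G by the cyclic subgroup they generate; each cyclic subgroup of order d accounts for φ(d) elements.
Cyclic subgroups by order — order 1: 1; order 2: 1; order 4: 3.
Total: 5.

5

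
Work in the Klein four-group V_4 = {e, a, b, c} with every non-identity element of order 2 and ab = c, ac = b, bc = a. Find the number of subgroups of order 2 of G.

3

|G| = 4 and 2 | 4, so subgroups of order 2 are possible by Lagrange.
The subgroups of order 2 are: {e, a}; {e, b}; {e, c}.
So G has 3 subgroups of order 2.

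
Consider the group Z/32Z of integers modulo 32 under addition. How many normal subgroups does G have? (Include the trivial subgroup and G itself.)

6

G is abelian, so every subgroup is normal.
G has 6 subgroups in total, hence 6 normal subgroups.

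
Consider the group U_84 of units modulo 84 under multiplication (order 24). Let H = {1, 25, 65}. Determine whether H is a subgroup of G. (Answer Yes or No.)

65 ∈ H but its inverse 53 ∉ H, so H is not a subgroup.

No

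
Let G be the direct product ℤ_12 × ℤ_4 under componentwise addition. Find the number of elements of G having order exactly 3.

2

An element (a,b) has order lcm(ord(a), ord(b)); count pairs with lcm equal to 3.
Enumerating gives 2 such elements.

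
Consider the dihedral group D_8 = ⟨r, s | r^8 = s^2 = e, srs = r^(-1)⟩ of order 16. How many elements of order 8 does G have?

4

The elements of order 8 are: r, r^3, r^5, r^7.
That's 4.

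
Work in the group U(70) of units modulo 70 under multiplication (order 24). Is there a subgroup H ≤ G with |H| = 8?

8 | 24. A subgroup of order 8 is {1, 13, 27, 29, 41, 43, 57, 69}.

Yes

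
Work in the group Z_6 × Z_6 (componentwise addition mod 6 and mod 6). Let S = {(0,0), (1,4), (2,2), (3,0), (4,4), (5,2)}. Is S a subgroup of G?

|S| = 6 divides |G| = 36, consistent with Lagrange.
S contains the identity, every element's inverse is in S, and S is closed under +: it is a subgroup.
In fact S = ⟨(5,2)⟩.

Yes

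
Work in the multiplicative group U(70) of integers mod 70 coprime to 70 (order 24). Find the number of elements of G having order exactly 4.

The elements of order 4 are: 13, 27, 43, 57.
That's 4.

4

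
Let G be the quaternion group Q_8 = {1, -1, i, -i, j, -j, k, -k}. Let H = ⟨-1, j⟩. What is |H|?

|⟨-1⟩| = 2 and |⟨j⟩| = 4, so |H| is a multiple of lcm(2, 4) = 4 and divides |G| = 8.
Closing under the operation: H = {1, -1, j, -j}, so |H| = 4.

4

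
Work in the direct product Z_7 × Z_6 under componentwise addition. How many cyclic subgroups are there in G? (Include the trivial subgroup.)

Each element a generates a cyclic subgroup ⟨a⟩; distinct elements may generate the same one (a cyclic group of order d has φ(d) generators).
Cyclic subgroups by order — order 1: 1; order 2: 1; order 3: 1; order 6: 1; order 7: 1; order 14: 1; order 21: 1; order 42: 1.
Total: 8.

8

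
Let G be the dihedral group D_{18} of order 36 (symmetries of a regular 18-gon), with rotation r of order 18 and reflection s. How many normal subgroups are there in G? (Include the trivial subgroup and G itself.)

9

G has 45 subgroups. Checking conjugation-invariance by order — order 1: 1/1 normal; order 2: 1/19 normal; order 3: 1/1 normal; order 4: 0/9 normal; order 6: 1/7 normal; order 9: 1/1 normal; order 12: 0/3 normal; order 18: 3/3 normal; order 36: 1/1 normal.
Total normal subgroups: 9.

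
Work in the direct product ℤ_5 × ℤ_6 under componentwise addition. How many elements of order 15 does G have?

8

An element (a,b) has order lcm(ord(a), ord(b)); count pairs with lcm equal to 15.
Enumerating gives 8 such elements.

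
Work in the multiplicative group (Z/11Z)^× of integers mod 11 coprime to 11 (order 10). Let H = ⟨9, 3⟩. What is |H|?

|⟨9⟩| = 5 and |⟨3⟩| = 5, so |H| is a multiple of lcm(5, 5) = 5 and divides |G| = 10.
Closing under the operation: H = {1, 3, 4, 5, 9}, so |H| = 5.

5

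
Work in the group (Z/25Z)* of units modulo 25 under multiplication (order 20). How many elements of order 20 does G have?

8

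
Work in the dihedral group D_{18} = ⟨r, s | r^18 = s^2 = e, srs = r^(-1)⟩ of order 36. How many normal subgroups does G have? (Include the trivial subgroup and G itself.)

9

G has 45 subgroups. Checking conjugation-invariance by order — order 1: 1/1 normal; order 2: 1/19 normal; order 3: 1/1 normal; order 4: 0/9 normal; order 6: 1/7 normal; order 9: 1/1 normal; order 12: 0/3 normal; order 18: 3/3 normal; order 36: 1/1 normal.
Total normal subgroups: 9.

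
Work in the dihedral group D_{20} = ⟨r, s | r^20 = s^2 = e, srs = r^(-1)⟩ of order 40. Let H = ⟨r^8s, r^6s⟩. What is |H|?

20

|⟨r^8s⟩| = 2 and |⟨r^6s⟩| = 2, so |H| is a multiple of lcm(2, 2) = 2 and divides |G| = 40.
Closing under the operation: H = {e, r^2, r^4, r^6, r^8, r^10, r^12, r^14, r^16, r^18, s, r^2s, r^4s, r^6s, r^8s, r^10s, r^12s, r^14s, r^16s, r^18s}, so |H| = 20.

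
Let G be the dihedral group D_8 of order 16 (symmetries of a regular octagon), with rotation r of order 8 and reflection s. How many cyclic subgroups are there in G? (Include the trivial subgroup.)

12

A cyclic subgroup of order d is generated by each of its φ(d) elements of order d, so the cyclic subgroups of order d number (#elements of order d)/φ(d).
Cyclic subgroups by order — order 1: 1; order 2: 9; order 4: 1; order 8: 1.
Total: 12.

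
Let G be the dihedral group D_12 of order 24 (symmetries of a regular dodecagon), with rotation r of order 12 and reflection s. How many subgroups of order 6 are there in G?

|G| = 24 and 6 | 24, so subgroups of order 6 are possible by Lagrange.
The subgroups of order 6 are: {e, r^2, r^4, r^6, r^8, r^10}; {e, r^4, r^8, r^2s, r^6s, r^10s}; {e, r^4, r^8, r^3s, r^7s, r^11s}; {e, r^4, r^8, s, r^4s, r^8s}; … (5 in all).
So G has 5 subgroups of order 6.

5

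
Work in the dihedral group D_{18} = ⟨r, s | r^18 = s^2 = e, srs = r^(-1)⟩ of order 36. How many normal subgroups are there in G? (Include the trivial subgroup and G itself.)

9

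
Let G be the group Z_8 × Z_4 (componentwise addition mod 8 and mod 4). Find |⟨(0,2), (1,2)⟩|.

16

|⟨(0,2)⟩| = 2 and |⟨(1,2)⟩| = 8, so |H| is a multiple of lcm(2, 8) = 8 and divides |G| = 32.
Closing under the operation: H = {(0,0), (0,2), (1,0), (1,2), (2,0), (2,2), (3,0), (3,2), (4,0), (4,2), (5,0), (5,2), (6,0), (6,2), (7,0), (7,2)}, so |H| = 16.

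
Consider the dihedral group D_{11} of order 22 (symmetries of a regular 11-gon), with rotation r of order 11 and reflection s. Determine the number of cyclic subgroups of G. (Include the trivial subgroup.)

Each element a generates a cyclic subgroup ⟨a⟩; distinct elements may generate the same one (a cyclic group of order d has φ(d) generators).
Cyclic subgroups by order — order 1: 1; order 2: 11; order 11: 1.
Total: 13.

13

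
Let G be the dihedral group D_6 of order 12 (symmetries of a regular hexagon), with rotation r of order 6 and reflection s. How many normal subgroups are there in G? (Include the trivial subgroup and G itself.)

7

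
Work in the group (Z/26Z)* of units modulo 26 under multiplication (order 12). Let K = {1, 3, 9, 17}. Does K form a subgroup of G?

17 ∈ K but its inverse 23 ∉ K, so K is not a subgroup.

No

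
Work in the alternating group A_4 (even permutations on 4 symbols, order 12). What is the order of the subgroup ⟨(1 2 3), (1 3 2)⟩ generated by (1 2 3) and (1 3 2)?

3

|⟨(1 2 3)⟩| = 3 and |⟨(1 3 2)⟩| = 3, so |H| is a multiple of lcm(3, 3) = 3 and divides |G| = 12.
Closing under the operation: H = {e, (1 2 3), (1 3 2)}, so |H| = 3.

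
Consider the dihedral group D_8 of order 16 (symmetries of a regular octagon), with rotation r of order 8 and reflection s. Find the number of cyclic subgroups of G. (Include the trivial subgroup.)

12

A cyclic subgroup of order d is generated by each of its φ(d) elements of order d, so the cyclic subgroups of order d number (#elements of order d)/φ(d).
Cyclic subgroups by order — order 1: 1; order 2: 9; order 4: 1; order 8: 1.
Total: 12.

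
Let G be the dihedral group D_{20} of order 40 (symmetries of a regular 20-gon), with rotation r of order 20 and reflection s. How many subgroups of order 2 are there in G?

21

|G| = 40 and 2 | 40, so subgroups of order 2 are possible by Lagrange.
The subgroups of order 2 are: {e, r^10}; {e, r^10s}; {e, r^11s}; {e, r^12s}; … (21 in all).
So G has 21 subgroups of order 2.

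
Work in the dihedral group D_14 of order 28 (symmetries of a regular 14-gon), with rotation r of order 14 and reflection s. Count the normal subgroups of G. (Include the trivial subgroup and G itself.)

7

G has 28 subgroups. Checking conjugation-invariance by order — order 1: 1/1 normal; order 2: 1/15 normal; order 4: 0/7 normal; order 7: 1/1 normal; order 14: 3/3 normal; order 28: 1/1 normal.
Total normal subgroups: 7.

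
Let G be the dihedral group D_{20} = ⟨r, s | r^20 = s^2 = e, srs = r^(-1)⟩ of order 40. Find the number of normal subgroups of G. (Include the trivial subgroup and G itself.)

9

G has 48 subgroups. Checking conjugation-invariance by order — order 1: 1/1 normal; order 2: 1/21 normal; order 4: 1/11 normal; order 5: 1/1 normal; order 8: 0/5 normal; order 10: 1/5 normal; order 20: 3/3 normal; order 40: 1/1 normal.
Total normal subgroups: 9.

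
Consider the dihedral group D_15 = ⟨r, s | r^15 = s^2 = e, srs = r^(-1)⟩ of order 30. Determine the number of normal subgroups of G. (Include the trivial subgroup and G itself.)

G has 28 subgroups. Checking conjugation-invariance by order — order 1: 1/1 normal; order 2: 0/15 normal; order 3: 1/1 normal; order 5: 1/1 normal; order 6: 0/5 normal; order 10: 0/3 normal; order 15: 1/1 normal; order 30: 1/1 normal.
Total normal subgroups: 5.

5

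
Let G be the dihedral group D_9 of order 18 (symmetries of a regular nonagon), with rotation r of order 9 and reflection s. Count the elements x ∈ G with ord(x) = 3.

The elements of order 3 are: r^3, r^6.
That's 2.

2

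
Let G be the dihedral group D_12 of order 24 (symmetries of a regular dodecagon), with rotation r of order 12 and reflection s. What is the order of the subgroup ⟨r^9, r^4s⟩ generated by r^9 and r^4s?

8

|⟨r^9⟩| = 4 and |⟨r^4s⟩| = 2, so |H| is a multiple of lcm(4, 2) = 4 and divides |G| = 24.
Closing under the operation: H = {e, r^3, r^6, r^9, rs, r^4s, r^7s, r^10s}, so |H| = 8.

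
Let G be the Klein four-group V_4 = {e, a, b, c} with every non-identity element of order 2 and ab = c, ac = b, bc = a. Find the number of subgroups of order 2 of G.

|G| = 4 and 2 | 4, so subgroups of order 2 are possible by Lagrange.
The subgroups of order 2 are: {e, a}; {e, b}; {e, c}.
So G has 3 subgroups of order 2.

3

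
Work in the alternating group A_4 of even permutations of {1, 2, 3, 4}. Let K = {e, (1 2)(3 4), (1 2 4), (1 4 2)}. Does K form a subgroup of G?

No

Closure fails: (1 2 4) ∘ (1 2)(3 4) = (1 4 3) ∉ K. So K is not a subgroup.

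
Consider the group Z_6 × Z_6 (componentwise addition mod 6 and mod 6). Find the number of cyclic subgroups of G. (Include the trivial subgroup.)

Group the elements of G by the cyclic subgroup they generate; each cyclic subgroup of order d accounts for φ(d) elements.
Cyclic subgroups by order — order 1: 1; order 2: 3; order 3: 4; order 6: 12.
Total: 20.

20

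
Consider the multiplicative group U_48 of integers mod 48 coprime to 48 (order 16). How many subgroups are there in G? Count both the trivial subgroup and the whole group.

|G| = 16, so by Lagrange every subgroup order divides 16. Divisors: 1, 2, 4, 8, 16.
Subgroups by order — order 1: 1; order 2: 7; order 4: 11; order 8: 7; order 16: 1.
Total: 1 + 7 + 11 + 7 + 1 = 27.

27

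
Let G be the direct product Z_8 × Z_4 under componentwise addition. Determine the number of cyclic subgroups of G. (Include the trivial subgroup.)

A cyclic subgroup of order d is generated by each of its φ(d) elements of order d, so the cyclic subgroups of order d number (#elements of order d)/φ(d).
Cyclic subgroups by order — order 1: 1; order 2: 3; order 4: 6; order 8: 4.
Total: 14.

14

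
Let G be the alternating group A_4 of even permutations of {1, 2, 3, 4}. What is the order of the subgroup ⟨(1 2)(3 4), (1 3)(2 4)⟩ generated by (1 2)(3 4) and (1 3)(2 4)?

|⟨(1 2)(3 4)⟩| = 2 and |⟨(1 3)(2 4)⟩| = 2, so |H| is a multiple of lcm(2, 2) = 2 and divides |G| = 12.
Closing under the operation: H = {e, (1 2)(3 4), (1 3)(2 4), (1 4)(2 3)}, so |H| = 4.

4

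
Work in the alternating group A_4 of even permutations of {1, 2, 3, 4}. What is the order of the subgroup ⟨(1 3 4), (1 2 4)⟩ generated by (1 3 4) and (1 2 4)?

12

|⟨(1 3 4)⟩| = 3 and |⟨(1 2 4)⟩| = 3, so |H| is a multiple of lcm(3, 3) = 3 and divides |G| = 12.
Closing {(1 3 4), (1 2 4)} under the group operation gives all of G, so |H| = 12.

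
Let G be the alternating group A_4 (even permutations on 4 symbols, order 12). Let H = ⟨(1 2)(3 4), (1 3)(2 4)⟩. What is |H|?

|⟨(1 2)(3 4)⟩| = 2 and |⟨(1 3)(2 4)⟩| = 2, so |H| is a multiple of lcm(2, 2) = 2 and divides |G| = 12.
Closing under the operation: H = {e, (1 2)(3 4), (1 3)(2 4), (1 4)(2 3)}, so |H| = 4.

4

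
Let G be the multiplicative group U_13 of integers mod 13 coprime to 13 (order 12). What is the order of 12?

Compute successive powers of 12 mod 13: 12, 1; 12^2 ≡ 1 (mod 13).
So |⟨12⟩| = 2.

2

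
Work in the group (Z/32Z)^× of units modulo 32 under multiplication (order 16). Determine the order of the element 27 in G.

Compute successive powers of 27 mod 32: 27, 25, 3, 17, 11, 9, 19, 1; 27^8 ≡ 1 (mod 32).
So |⟨27⟩| = 8.

8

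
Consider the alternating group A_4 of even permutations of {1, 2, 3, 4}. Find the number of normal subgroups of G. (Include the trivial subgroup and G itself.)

3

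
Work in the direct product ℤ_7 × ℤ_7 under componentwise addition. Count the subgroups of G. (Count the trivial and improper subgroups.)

|G| = 49, so by Lagrange every subgroup order divides 49. Divisors: 1, 7, 49.
Subgroups by order — order 1: 1; order 7: 8; order 49: 1.
Total: 1 + 8 + 1 = 10.

10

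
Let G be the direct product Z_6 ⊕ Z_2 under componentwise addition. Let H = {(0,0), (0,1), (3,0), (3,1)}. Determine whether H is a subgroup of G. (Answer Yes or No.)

Yes

|H| = 4 divides |G| = 12, consistent with Lagrange.
H contains the identity, every element's inverse is in H, and H is closed under +: it is a subgroup.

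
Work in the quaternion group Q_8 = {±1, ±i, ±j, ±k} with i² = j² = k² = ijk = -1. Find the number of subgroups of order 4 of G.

|G| = 8 and 4 | 8, so subgroups of order 4 are possible by Lagrange.
The subgroups of order 4 are: {1, -1, i, -i}; {1, -1, j, -j}; {1, -1, k, -k}.
So G has 3 subgroups of order 4.

3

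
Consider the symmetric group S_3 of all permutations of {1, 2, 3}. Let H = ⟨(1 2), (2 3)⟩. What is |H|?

6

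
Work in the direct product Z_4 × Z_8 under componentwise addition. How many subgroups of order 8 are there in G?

7

|G| = 32 and 8 | 32, so subgroups of order 8 are possible by Lagrange.
The subgroups of order 8 are: {(0,0), (0,1), (0,2), (0,3), (0,4), (0,5), (0,6), (0,7)}; {(0,0), (0,2), (0,4), (0,6), (2,0), (2,2), (2,4), (2,6)}; {(0,0), (0,2), (0,4), (0,6), (2,1), (2,3), (2,5), (2,7)}; {(0,0), (0,4), (1,0), (1,4), (2,0), (2,4), (3,0), (3,4)}; … (7 in all).
So G has 7 subgroups of order 8.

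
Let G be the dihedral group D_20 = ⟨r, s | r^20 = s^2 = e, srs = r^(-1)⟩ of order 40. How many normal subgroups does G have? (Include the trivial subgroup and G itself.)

G has 48 subgroups. Checking conjugation-invariance by order — order 1: 1/1 normal; order 2: 1/21 normal; order 4: 1/11 normal; order 5: 1/1 normal; order 8: 0/5 normal; order 10: 1/5 normal; order 20: 3/3 normal; order 40: 1/1 normal.
Total normal subgroups: 9.

9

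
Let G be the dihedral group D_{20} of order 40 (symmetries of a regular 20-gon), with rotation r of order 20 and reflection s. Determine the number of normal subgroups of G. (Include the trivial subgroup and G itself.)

G has 48 subgroups. Checking conjugation-invariance by order — order 1: 1/1 normal; order 2: 1/21 normal; order 4: 1/11 normal; order 5: 1/1 normal; order 8: 0/5 normal; order 10: 1/5 normal; order 20: 3/3 normal; order 40: 1/1 normal.
Total normal subgroups: 9.

9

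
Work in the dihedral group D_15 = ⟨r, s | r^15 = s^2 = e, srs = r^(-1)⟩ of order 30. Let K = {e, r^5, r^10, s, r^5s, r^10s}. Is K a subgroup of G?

Yes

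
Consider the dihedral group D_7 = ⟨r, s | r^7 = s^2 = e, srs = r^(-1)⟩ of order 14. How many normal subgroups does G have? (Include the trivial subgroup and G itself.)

G has 10 subgroups. Checking conjugation-invariance by order — order 1: 1/1 normal; order 2: 0/7 normal; order 7: 1/1 normal; order 14: 1/1 normal.
Total normal subgroups: 3.

3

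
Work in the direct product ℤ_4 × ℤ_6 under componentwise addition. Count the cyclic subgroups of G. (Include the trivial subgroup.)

Each element a generates a cyclic subgroup ⟨a⟩; distinct elements may generate the same one (a cyclic group of order d has φ(d) generators).
Cyclic subgroups by order — order 1: 1; order 2: 3; order 3: 1; order 4: 2; order 6: 3; order 12: 2.
Total: 12.

12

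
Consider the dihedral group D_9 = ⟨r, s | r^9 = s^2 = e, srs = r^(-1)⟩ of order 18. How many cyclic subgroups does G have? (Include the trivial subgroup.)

12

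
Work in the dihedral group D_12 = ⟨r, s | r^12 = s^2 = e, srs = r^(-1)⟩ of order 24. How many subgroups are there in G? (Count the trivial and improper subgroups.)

34

|G| = 24, so by Lagrange every subgroup order divides 24. Divisors: 1, 2, 3, 4, 6, 8, 12, 24.
Subgroups by order — order 1: 1; order 2: 13; order 3: 1; order 4: 7; order 6: 5; order 8: 3; order 12: 3; order 24: 1.
Total: 1 + 13 + 1 + 7 + 5 + 3 + 3 + 1 = 34.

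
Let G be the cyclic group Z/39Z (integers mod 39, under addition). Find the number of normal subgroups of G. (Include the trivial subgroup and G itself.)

4

G is abelian, so every subgroup is normal.
G has 4 subgroups in total, hence 4 normal subgroups.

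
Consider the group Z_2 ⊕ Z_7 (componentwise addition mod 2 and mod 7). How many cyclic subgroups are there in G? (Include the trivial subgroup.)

4

Group the elements of G by the cyclic subgroup they generate; each cyclic subgroup of order d accounts for φ(d) elements.
Cyclic subgroups by order — order 1: 1; order 2: 1; order 7: 1; order 14: 1.
Total: 4.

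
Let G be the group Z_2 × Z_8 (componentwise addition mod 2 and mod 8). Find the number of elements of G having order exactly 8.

An element (a,b) has order lcm(ord(a), ord(b)); count pairs with lcm equal to 8.
Enumerating gives 8 such elements.

8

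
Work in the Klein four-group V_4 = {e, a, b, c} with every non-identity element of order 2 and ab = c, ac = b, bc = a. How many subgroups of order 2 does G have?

|G| = 4 and 2 | 4, so subgroups of order 2 are possible by Lagrange.
The subgroups of order 2 are: {e, a}; {e, b}; {e, c}.
So G has 3 subgroups of order 2.

3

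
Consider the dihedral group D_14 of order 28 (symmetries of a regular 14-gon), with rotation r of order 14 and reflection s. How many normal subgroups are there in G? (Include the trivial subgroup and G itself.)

G has 28 subgroups. Checking conjugation-invariance by order — order 1: 1/1 normal; order 2: 1/15 normal; order 4: 0/7 normal; order 7: 1/1 normal; order 14: 3/3 normal; order 28: 1/1 normal.
Total normal subgroups: 7.

7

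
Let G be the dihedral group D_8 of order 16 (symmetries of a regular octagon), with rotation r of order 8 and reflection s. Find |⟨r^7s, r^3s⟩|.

4

|⟨r^7s⟩| = 2 and |⟨r^3s⟩| = 2, so |H| is a multiple of lcm(2, 2) = 2 and divides |G| = 16.
Closing under the operation: H = {e, r^4, r^3s, r^7s}, so |H| = 4.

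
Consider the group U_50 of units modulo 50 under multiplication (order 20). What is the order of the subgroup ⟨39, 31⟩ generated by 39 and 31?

|⟨39⟩| = 10 and |⟨31⟩| = 5, so |H| is a multiple of lcm(10, 5) = 10 and divides |G| = 20.
Closing under the operation: H = {1, 9, 11, 19, 21, 29, 31, 39, 41, 49}, so |H| = 10.

10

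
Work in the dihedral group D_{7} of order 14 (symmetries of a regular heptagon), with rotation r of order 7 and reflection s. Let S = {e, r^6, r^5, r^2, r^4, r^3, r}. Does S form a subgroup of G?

|S| = 7 divides |G| = 14, consistent with Lagrange.
S contains the identity, every element's inverse is in S, and S is closed under ·: it is a subgroup.
In fact S = ⟨r^4⟩.

Yes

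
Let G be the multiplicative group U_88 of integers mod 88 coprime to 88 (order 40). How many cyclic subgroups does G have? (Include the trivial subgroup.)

Group the elements of G by the cyclic subgroup they generate; each cyclic subgroup of order d accounts for φ(d) elements.
Cyclic subgroups by order — order 1: 1; order 2: 7; order 5: 1; order 10: 7.
Total: 16.

16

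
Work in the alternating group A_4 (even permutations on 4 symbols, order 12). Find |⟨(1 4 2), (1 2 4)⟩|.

|⟨(1 4 2)⟩| = 3 and |⟨(1 2 4)⟩| = 3, so |H| is a multiple of lcm(3, 3) = 3 and divides |G| = 12.
Closing under the operation: H = {e, (1 2 4), (1 4 2)}, so |H| = 3.

3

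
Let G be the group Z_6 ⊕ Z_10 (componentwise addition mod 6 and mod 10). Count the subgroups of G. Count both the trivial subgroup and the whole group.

20

|G| = 60, so by Lagrange every subgroup order divides 60. Divisors: 1, 2, 3, 4, 5, 6, 10, 12, 15, 20, 30, 60.
Subgroups by order — order 1: 1; order 2: 3; order 3: 1; order 4: 1; order 5: 1; order 6: 3; order 10: 3; order 12: 1; order 15: 1; order 20: 1; order 30: 3; order 60: 1.
Total: 1 + 3 + 1 + 1 + 1 + 3 + 3 + 1 + 1 + 1 + 3 + 1 = 20.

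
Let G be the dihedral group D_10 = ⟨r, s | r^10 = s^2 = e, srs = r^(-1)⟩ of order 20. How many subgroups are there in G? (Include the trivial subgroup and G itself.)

|G| = 20, so by Lagrange every subgroup order divides 20. Divisors: 1, 2, 4, 5, 10, 20.
Subgroups by order — order 1: 1; order 2: 11; order 4: 5; order 5: 1; order 10: 3; order 20: 1.
Total: 1 + 11 + 5 + 1 + 3 + 1 = 22.

22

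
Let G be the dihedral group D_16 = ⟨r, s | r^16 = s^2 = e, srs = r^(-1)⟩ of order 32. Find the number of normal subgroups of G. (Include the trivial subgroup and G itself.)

8

G has 36 subgroups. Checking conjugation-invariance by order — order 1: 1/1 normal; order 2: 1/17 normal; order 4: 1/9 normal; order 8: 1/5 normal; order 16: 3/3 normal; order 32: 1/1 normal.
Total normal subgroups: 8.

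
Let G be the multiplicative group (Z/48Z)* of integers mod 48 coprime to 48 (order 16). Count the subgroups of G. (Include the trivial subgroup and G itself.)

|G| = 16, so by Lagrange every subgroup order divides 16. Divisors: 1, 2, 4, 8, 16.
Subgroups by order — order 1: 1; order 2: 7; order 4: 11; order 8: 7; order 16: 1.
Total: 1 + 7 + 11 + 7 + 1 = 27.

27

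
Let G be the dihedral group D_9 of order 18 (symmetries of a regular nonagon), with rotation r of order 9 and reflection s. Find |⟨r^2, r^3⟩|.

|⟨r^2⟩| = 9 and |⟨r^3⟩| = 3, so |H| is a multiple of lcm(9, 3) = 9 and divides |G| = 18.
Closing under the operation: H = {e, r, r^2, r^3, r^4, r^5, r^6, r^7, r^8}, so |H| = 9.

9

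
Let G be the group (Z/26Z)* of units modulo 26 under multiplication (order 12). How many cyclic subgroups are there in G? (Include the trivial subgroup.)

6

A cyclic subgroup of order d is generated by each of its φ(d) elements of order d, so the cyclic subgroups of order d number (#elements of order d)/φ(d).
Cyclic subgroups by order — order 1: 1; order 2: 1; order 3: 1; order 4: 1; order 6: 1; order 12: 1.
Total: 6.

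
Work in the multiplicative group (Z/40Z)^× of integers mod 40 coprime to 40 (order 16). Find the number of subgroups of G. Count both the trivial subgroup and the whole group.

|G| = 16, so by Lagrange every subgroup order divides 16. Divisors: 1, 2, 4, 8, 16.
Subgroups by order — order 1: 1; order 2: 7; order 4: 11; order 8: 7; order 16: 1.
Total: 1 + 7 + 11 + 7 + 1 = 27.

27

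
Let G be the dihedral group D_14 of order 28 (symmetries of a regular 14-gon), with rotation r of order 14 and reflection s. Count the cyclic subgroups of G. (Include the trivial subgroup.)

18

Each element a generates a cyclic subgroup ⟨a⟩; distinct elements may generate the same one (a cyclic group of order d has φ(d) generators).
Cyclic subgroups by order — order 1: 1; order 2: 15; order 7: 1; order 14: 1.
Total: 18.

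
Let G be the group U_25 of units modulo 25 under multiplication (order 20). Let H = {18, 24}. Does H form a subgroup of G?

No

The identity 1 ∉ H, so H is not a subgroup.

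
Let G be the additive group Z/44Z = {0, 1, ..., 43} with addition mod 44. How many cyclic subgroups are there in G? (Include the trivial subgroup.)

6

A cyclic subgroup of order d is generated by each of its φ(d) elements of order d, so the cyclic subgroups of order d number (#elements of order d)/φ(d).
Cyclic subgroups by order — order 1: 1; order 2: 1; order 4: 1; order 11: 1; order 22: 1; order 44: 1.
Total: 6.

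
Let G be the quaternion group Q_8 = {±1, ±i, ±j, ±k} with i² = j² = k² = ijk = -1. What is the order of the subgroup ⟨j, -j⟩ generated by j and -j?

4

|⟨j⟩| = 4 and |⟨-j⟩| = 4, so |H| is a multiple of lcm(4, 4) = 4 and divides |G| = 8.
Closing under the operation: H = {1, -1, j, -j}, so |H| = 4.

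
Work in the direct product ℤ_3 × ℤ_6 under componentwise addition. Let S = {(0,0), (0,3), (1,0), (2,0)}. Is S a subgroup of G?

|S| = 4 does not divide |G| = 18, so by Lagrange S is not a subgroup.

No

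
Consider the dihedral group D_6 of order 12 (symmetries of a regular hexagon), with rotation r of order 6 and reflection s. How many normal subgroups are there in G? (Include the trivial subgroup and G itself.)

7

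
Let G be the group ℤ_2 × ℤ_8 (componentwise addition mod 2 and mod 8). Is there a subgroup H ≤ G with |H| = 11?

11 does not divide |G| = 16, so by Lagrange no subgroup of order 11 exists.

No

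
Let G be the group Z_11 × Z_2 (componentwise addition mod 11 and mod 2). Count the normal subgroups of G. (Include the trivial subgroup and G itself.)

4

G is abelian, so every subgroup is normal.
G has 4 subgroups in total, hence 4 normal subgroups.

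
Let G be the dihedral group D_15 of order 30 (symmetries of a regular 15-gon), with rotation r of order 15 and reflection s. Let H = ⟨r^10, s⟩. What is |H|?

6

|⟨r^10⟩| = 3 and |⟨s⟩| = 2, so |H| is a multiple of lcm(3, 2) = 6 and divides |G| = 30.
Closing under the operation: H = {e, r^5, r^10, s, r^5s, r^10s}, so |H| = 6.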